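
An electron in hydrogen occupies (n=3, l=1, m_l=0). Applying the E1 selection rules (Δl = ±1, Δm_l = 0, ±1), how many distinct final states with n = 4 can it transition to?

E1 requires Δl = ±1, so l_f ∈ {0, 2}; with 0 ≤ l_f ≤ n_f−1 = 3, the allowed l_f values are {0, 2}.
For l_f = 0: m_f ∈ {m_i−1, m_i, m_i+1} ∩ [−0, 0] = {0} → 1 state.
For l_f = 2: m_f ∈ {m_i−1, m_i, m_i+1} ∩ [−2, 2] = {-1, 0, 1} → 3 states.
Total: 4.

4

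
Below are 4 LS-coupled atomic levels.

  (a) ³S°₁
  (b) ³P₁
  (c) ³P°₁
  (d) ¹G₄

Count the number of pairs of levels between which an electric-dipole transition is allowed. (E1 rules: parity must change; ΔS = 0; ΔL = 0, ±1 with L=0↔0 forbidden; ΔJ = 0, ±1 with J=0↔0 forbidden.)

2

(a)–(b): allowed.
(a)–(c): forbidden (parity).
(a)–(d): forbidden (ΔS, ΔL, ΔJ).
(b)–(c): allowed.
(b)–(d): forbidden (parity, ΔS, ΔL, ΔJ).
(c)–(d): forbidden (ΔS, ΔL, ΔJ).
Allowed pairs: 2 of 6.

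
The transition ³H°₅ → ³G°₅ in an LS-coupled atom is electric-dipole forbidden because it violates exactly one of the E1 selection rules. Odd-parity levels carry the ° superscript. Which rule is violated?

parity

Parity must change: odd → odd — violated.
ΔS = 0: S: 1 → 1 — satisfied.
ΔL = 0, ±1 (not L=0↔0): L: 5 → 4, ΔL = -1 — satisfied.
ΔJ = 0, ±1 (not J=0↔0): J: 5 → 5, ΔJ = +0 — satisfied.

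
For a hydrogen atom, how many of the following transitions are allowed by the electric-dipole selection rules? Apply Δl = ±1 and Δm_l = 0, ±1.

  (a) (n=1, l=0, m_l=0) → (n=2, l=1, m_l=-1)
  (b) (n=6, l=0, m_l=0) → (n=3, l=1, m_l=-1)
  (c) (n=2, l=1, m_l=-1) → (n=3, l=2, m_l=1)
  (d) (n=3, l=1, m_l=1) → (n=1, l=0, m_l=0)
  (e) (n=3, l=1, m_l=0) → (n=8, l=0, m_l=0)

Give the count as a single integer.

4

(a) allowed
(b) allowed
(c) forbidden — Δm_l = +2 (E1 requires Δm_l = 0, ±1)
(d) allowed
(e) allowed
Total allowed: 4 of 5.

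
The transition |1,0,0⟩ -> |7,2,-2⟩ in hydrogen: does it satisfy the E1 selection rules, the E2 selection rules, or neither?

Δl = 2 − 0 = +2; l_i + l_f = 2.
Δm_l = -2.
E1 (Δl = ±1, |Δm_l| ≤ 1): not satisfied.
E2 (Δl = 0,±2, l_i+l_f ≥ 2, |Δm_l| ≤ 2): satisfied.

E2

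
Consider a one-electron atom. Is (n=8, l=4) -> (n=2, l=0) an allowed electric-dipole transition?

forbidden

Δl = 0 − 4 = -4; the E1 rule Δl = ±1 is fails.
The transition is electric-dipole forbidden.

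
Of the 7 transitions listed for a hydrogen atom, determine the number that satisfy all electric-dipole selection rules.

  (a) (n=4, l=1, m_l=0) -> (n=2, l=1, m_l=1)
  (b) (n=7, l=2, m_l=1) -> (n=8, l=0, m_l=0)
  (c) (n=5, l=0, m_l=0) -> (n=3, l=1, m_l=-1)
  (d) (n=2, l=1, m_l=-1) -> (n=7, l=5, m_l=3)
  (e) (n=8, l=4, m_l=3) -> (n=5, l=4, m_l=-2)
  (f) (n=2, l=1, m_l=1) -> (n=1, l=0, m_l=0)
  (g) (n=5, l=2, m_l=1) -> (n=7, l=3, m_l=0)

(a) forbidden — Δl = +0 (E1 requires Δl = ±1)
(b) forbidden — Δl = -2 (E1 requires Δl = ±1)
(c) allowed
(d) forbidden — Δl = +4 (E1 requires Δl = ±1); Δm_l = +4 (E1 requires Δm_l = 0, ±1)
(e) forbidden — Δl = +0 (E1 requires Δl = ±1); Δm_l = -5 (E1 requires Δm_l = 0, ±1)
(f) allowed
(g) allowed
Total allowed: 3 of 7.

3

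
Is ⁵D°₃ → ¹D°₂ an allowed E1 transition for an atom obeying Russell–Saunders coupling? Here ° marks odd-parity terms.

forbidden

Reading off the term symbols: S 2→0, L 2→2, J 3→2, parity odd→odd.
ΔL = 0, ±1 (not L=0↔0): L: 2 → 2, ΔL = +0 — satisfied.
Parity must change: odd → odd — violated.
ΔJ = 0, ±1 (not J=0↔0): J: 3 → 2, ΔJ = -1 — satisfied.
ΔS = 0: S: 2 → 0 — violated.
Rule(s) violated: parity, ΔS.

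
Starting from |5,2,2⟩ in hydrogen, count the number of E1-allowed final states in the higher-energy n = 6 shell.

4

E1 requires Δl = ±1, so l_f ∈ {1, 3}; with 0 ≤ l_f ≤ n_f−1 = 5, the allowed l_f values are {1, 3}.
For l_f = 1: m_f ∈ {m_i−1, m_i, m_i+1} ∩ [−1, 1] = {1} → 1 state.
For l_f = 3: m_f ∈ {m_i−1, m_i, m_i+1} ∩ [−3, 3] = {1, 2, 3} → 3 states.
Total: 4.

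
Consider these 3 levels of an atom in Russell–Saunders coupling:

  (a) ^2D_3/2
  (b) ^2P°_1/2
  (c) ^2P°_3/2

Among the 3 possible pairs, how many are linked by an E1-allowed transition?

2

(a)–(b): allowed.
(a)–(c): allowed.
(b)–(c): forbidden (parity).
Allowed pairs: 2 of 3.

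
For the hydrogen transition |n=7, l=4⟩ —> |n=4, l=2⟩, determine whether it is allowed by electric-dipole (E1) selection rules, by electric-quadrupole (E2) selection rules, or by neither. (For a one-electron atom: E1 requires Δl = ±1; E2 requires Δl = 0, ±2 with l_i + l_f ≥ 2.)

E2

Δl = 2 − 4 = -2; l_i + l_f = 6.
E1 (Δl = ±1): not satisfied.
E2 (Δl = 0,±2, l_i+l_f ≥ 2): satisfied.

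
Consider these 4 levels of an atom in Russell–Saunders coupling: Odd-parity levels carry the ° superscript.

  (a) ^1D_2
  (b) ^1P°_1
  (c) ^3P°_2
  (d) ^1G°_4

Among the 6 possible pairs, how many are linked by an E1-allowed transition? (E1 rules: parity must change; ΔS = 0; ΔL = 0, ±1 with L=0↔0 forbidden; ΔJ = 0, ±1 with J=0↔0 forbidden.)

1

(a)–(b): allowed.
(a)–(c): forbidden (ΔS).
(a)–(d): forbidden (ΔL, ΔJ).
(b)–(c): forbidden (parity, ΔS).
(b)–(d): forbidden (parity, ΔL, ΔJ).
(c)–(d): forbidden (parity, ΔS, ΔL, ΔJ).
Allowed pairs: 1 of 6.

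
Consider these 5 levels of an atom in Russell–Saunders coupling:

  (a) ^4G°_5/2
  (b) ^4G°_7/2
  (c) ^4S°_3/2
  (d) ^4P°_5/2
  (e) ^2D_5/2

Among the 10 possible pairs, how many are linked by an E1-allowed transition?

(a)–(b): forbidden (parity).
(a)–(c): forbidden (parity, ΔL).
(a)–(d): forbidden (parity, ΔL).
(a)–(e): forbidden (ΔS, ΔL).
(b)–(c): forbidden (parity, ΔL, ΔJ).
(b)–(d): forbidden (parity, ΔL).
(b)–(e): forbidden (ΔS, ΔL).
(c)–(d): forbidden (parity).
(c)–(e): forbidden (ΔS, ΔL).
(d)–(e): forbidden (ΔS).
Allowed pairs: 0 of 10.

0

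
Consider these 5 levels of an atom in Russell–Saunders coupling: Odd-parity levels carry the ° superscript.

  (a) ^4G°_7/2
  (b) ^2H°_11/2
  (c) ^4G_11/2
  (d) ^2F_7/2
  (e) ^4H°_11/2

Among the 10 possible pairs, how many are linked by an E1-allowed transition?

1

(a)–(b): forbidden (parity, ΔS, ΔJ).
(a)–(c): forbidden (ΔJ).
(a)–(d): forbidden (ΔS).
(a)–(e): forbidden (parity, ΔJ).
(b)–(c): forbidden (ΔS).
(b)–(d): forbidden (ΔL, ΔJ).
(b)–(e): forbidden (parity, ΔS).
(c)–(d): forbidden (parity, ΔS, ΔJ).
(c)–(e): allowed.
(d)–(e): forbidden (ΔS, ΔL, ΔJ).
Allowed pairs: 1 of 10.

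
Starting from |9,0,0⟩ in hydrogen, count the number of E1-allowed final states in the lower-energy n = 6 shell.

3

E1 requires Δl = ±1, so l_f ∈ {-1, 1}; with 0 ≤ l_f ≤ n_f−1 = 5, the allowed l_f values are {1}.
For l_f = 1: m_f ∈ {m_i−1, m_i, m_i+1} ∩ [−1, 1] = {-1, 0, 1} → 3 states.
Total: 3.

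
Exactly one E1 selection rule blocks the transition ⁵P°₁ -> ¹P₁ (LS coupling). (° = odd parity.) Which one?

the ΔS = 0 rule

Parity must change: odd → even — satisfied.
ΔS = 0: S: 2 → 0 — violated.
ΔL = 0, ±1 (not L=0↔0): L: 1 → 1, ΔL = +0 — satisfied.
ΔJ = 0, ±1 (not J=0↔0): J: 1 → 1, ΔJ = +0 — satisfied.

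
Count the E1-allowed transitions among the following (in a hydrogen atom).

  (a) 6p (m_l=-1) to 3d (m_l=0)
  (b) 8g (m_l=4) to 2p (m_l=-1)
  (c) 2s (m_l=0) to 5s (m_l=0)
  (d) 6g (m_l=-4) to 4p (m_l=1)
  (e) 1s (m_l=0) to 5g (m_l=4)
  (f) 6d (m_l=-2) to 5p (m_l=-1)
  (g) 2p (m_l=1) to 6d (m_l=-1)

2

(a) allowed
(b) forbidden — Δl = -3 (E1 requires Δl = ±1); Δm_l = -5 (E1 requires Δm_l = 0, ±1)
(c) forbidden — Δl = +0 (E1 requires Δl = ±1)
(d) forbidden — Δl = -3 (E1 requires Δl = ±1); Δm_l = +5 (E1 requires Δm_l = 0, ±1)
(e) forbidden — Δl = +4 (E1 requires Δl = ±1); Δm_l = +4 (E1 requires Δm_l = 0, ±1)
(f) allowed
(g) forbidden — Δm_l = -2 (E1 requires Δm_l = 0, ±1)
Total allowed: 2 of 7.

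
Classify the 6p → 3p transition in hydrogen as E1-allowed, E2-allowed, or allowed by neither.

Δl = 1 − 1 = +0; l_i + l_f = 2.
E1 (Δl = ±1): not satisfied.
E2 (Δl = 0,±2, l_i+l_f ≥ 2): satisfied.

E2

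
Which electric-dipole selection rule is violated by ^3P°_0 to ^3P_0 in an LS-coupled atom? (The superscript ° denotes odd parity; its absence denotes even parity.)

the J=0 ↔ J=0 exclusion

Initial level: S=1, L=1, J=0, parity odd. Final level: S=1, L=1, J=0, parity even.
Parity must change: odd → even — satisfied.
ΔS = 0: S: 1 → 1 — satisfied.
ΔL = 0, ±1 (not L=0↔0): L: 1 → 1, ΔL = +0 — satisfied.
ΔJ = 0, ±1 (not J=0↔0): J: 0 → 0, ΔJ = +0 — violated.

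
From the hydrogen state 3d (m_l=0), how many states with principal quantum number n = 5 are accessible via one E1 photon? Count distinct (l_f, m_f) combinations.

E1 requires Δl = ±1, so l_f ∈ {1, 3}; with 0 ≤ l_f ≤ n_f−1 = 4, the allowed l_f values are {1, 3}.
For l_f = 1: m_f ∈ {m_i−1, m_i, m_i+1} ∩ [−1, 1] = {-1, 0, 1} → 3 states.
For l_f = 3: m_f ∈ {m_i−1, m_i, m_i+1} ∩ [−3, 3] = {-1, 0, 1} → 3 states.
Total: 6.

6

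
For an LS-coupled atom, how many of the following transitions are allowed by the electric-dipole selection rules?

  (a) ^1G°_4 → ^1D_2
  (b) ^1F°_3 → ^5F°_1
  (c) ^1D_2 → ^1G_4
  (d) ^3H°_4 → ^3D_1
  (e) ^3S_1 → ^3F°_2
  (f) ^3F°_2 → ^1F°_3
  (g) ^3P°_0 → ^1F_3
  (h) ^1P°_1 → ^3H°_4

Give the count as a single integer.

(a) forbidden (ΔL, ΔJ fail)
(b) forbidden (parity, ΔS, ΔJ fail)
(c) forbidden (parity, ΔL, ΔJ fail)
(d) forbidden (ΔL, ΔJ fail)
(e) forbidden (ΔL fails)
(f) forbidden (parity, ΔS fail)
(g) forbidden (ΔS, ΔL, ΔJ fail)
(h) forbidden (parity, ΔS, ΔL, ΔJ fail)
Total allowed: 0 of 8.

0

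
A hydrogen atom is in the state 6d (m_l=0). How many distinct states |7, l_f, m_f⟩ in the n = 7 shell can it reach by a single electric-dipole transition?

6

E1 requires Δl = ±1, so l_f ∈ {1, 3}; with 0 ≤ l_f ≤ n_f−1 = 6, the allowed l_f values are {1, 3}.
For l_f = 1: m_f ∈ {m_i−1, m_i, m_i+1} ∩ [−1, 1] = {-1, 0, 1} → 3 states.
For l_f = 3: m_f ∈ {m_i−1, m_i, m_i+1} ∩ [−3, 3] = {-1, 0, 1} → 3 states.
Total: 6.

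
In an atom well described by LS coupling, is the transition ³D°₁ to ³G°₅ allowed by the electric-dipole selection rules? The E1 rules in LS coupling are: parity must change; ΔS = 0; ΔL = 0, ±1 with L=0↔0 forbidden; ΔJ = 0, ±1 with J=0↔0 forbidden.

Reading off the term symbols: S 1→1, L 2→4, J 1→5, parity odd→odd.
Parity must change: odd → odd — ✗.
ΔS = 0: S: 1 → 1 — ✓.
ΔL = 0, ±1 (not L=0↔0): L: 2 → 4, ΔL = +2 — ✗.
ΔJ = 0, ±1 (not J=0↔0): J: 1 → 5, ΔJ = +4 — ✗.
Rule(s) violated: parity, ΔL, ΔJ.

forbidden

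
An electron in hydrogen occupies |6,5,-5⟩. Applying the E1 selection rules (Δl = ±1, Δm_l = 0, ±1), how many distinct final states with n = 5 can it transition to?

E1 requires Δl = ±1, so l_f ∈ {4, 6}; with 0 ≤ l_f ≤ n_f−1 = 4, the allowed l_f values are {4}.
For l_f = 4: m_f ∈ {m_i−1, m_i, m_i+1} ∩ [−4, 4] = {-4} → 1 state.
Total: 1.

1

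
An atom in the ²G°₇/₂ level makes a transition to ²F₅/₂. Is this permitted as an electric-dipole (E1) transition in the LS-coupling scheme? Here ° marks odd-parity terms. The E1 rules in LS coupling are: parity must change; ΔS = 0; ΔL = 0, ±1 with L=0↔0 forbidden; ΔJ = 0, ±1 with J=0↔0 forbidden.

Parity must change: odd → even — ok.
ΔS = 0: S: 1/2 → 1/2 — ok.
ΔL = 0, ±1 (not L=0↔0): L: 4 → 3, ΔL = -1 — ok.
ΔJ = 0, ±1 (not J=0↔0): J: 7/2 → 5/2, ΔJ = -1 — ok.
All four E1 rules are satisfied.

allowed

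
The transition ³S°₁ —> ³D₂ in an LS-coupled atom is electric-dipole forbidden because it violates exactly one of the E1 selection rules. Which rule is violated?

Parity must change: odd → even — ✓.
ΔS = 0: S: 1 → 1 — ✓.
ΔL = 0, ±1 (not L=0↔0): L: 0 → 2, ΔL = +2 — ✗.
ΔJ = 0, ±1 (not J=0↔0): J: 1 → 2, ΔJ = +1 — ✓.

the ΔL = 0, ±1 rule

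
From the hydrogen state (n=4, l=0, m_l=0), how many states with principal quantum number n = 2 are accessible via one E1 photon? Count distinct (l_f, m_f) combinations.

3

E1 requires Δl = ±1, so l_f ∈ {-1, 1}; with 0 ≤ l_f ≤ n_f−1 = 1, the allowed l_f values are {1}.
For l_f = 1: m_f ∈ {m_i−1, m_i, m_i+1} ∩ [−1, 1] = {-1, 0, 1} → 3 states.
Total: 3.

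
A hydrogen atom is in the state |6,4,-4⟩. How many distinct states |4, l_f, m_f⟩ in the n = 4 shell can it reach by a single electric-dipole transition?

1

E1 requires Δl = ±1, so l_f ∈ {3, 5}; with 0 ≤ l_f ≤ n_f−1 = 3, the allowed l_f values are {3}.
For l_f = 3: m_f ∈ {m_i−1, m_i, m_i+1} ∩ [−3, 3] = {-3} → 1 state.
Total: 1.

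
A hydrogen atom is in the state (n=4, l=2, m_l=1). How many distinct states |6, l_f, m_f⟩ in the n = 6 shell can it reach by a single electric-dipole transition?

5

E1 requires Δl = ±1, so l_f ∈ {1, 3}; with 0 ≤ l_f ≤ n_f−1 = 5, the allowed l_f values are {1, 3}.
For l_f = 1: m_f ∈ {m_i−1, m_i, m_i+1} ∩ [−1, 1] = {0, 1} → 2 states.
For l_f = 3: m_f ∈ {m_i−1, m_i, m_i+1} ∩ [−3, 3] = {0, 1, 2} → 3 states.
Total: 5.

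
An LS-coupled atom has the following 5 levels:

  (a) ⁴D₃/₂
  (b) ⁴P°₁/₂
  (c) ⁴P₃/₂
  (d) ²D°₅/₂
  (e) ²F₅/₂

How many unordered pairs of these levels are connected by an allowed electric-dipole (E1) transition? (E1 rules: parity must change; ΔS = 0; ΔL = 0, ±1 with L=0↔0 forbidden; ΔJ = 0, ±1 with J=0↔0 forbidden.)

(a)–(b): allowed.
(a)–(c): forbidden (parity).
(a)–(d): forbidden (ΔS).
(a)–(e): forbidden (parity, ΔS).
(b)–(c): allowed.
(b)–(d): forbidden (parity, ΔS, ΔJ).
(b)–(e): forbidden (ΔS, ΔL, ΔJ).
(c)–(d): forbidden (ΔS).
(c)–(e): forbidden (parity, ΔS, ΔL).
(d)–(e): allowed.
Allowed pairs: 3 of 10.

3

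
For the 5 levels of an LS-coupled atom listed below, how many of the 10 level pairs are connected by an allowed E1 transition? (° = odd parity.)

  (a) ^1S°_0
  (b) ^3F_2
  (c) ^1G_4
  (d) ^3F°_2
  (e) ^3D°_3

2

(a)–(b): forbidden (ΔS, ΔL, ΔJ).
(a)–(c): forbidden (ΔL, ΔJ).
(a)–(d): forbidden (parity, ΔS, ΔL, ΔJ).
(a)–(e): forbidden (parity, ΔS, ΔL, ΔJ).
(b)–(c): forbidden (parity, ΔS, ΔJ).
(b)–(d): allowed.
(b)–(e): allowed.
(c)–(d): forbidden (ΔS, ΔJ).
(c)–(e): forbidden (ΔS, ΔL).
(d)–(e): forbidden (parity).
Allowed pairs: 2 of 10.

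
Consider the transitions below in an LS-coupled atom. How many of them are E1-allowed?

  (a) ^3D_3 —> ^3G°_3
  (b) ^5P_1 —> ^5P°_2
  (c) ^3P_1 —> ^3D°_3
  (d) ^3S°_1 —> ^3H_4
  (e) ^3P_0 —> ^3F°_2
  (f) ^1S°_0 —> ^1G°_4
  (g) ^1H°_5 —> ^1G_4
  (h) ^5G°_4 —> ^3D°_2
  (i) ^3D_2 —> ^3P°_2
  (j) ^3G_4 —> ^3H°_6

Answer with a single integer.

3

(a) forbidden (ΔL fails)
(b) allowed
(c) forbidden (ΔJ fails)
(d) forbidden (ΔL, ΔJ fail)
(e) forbidden (ΔL, ΔJ fail)
(f) forbidden (parity, ΔL, ΔJ fail)
(g) allowed
(h) forbidden (parity, ΔS, ΔL, ΔJ fail)
(i) allowed
(j) forbidden (ΔJ fails)
Total allowed: 3 of 10.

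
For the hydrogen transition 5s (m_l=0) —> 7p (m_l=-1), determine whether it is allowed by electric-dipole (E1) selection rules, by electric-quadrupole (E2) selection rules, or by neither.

E1

Δl = 1 − 0 = +1; l_i + l_f = 1.
Δm_l = -1.
E1 (Δl = ±1, |Δm_l| ≤ 1): satisfied.
E2 (Δl = 0,±2, l_i+l_f ≥ 2, |Δm_l| ≤ 2): not satisfied.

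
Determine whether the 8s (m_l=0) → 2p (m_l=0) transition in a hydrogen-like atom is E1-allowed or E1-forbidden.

allowed

l: 0 → 1 (Δl = +1). Δl = ±1 ok.
m_l: 0 → 0 (Δm_l = +0). |Δm_l| ≤ 1 ok.
All E1 selection rules are satisfied.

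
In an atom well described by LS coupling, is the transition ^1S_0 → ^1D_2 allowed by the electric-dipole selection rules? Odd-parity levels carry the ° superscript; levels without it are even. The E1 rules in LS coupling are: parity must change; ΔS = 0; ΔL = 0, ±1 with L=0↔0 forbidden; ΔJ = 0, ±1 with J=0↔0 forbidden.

forbidden

ΔJ = 0, ±1 (not J=0↔0): J: 0 → 2, ΔJ = +2 — fails.
ΔS = 0: S: 0 → 0 — passes.
ΔL = 0, ±1 (not L=0↔0): L: 0 → 2, ΔL = +2 — fails.
Parity must change: even → even — fails.
Rule(s) violated: parity, ΔL, ΔJ.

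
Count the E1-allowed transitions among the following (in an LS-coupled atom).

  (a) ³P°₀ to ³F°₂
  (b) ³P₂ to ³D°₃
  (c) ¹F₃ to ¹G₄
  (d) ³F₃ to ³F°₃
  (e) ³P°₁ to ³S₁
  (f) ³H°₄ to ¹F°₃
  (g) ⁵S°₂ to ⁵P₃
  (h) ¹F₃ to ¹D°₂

5

(a) forbidden (parity, ΔL, ΔJ fail)
(b) allowed
(c) forbidden (parity fails)
(d) allowed
(e) allowed
(f) forbidden (parity, ΔS, ΔL fail)
(g) allowed
(h) allowed
Total allowed: 5 of 8.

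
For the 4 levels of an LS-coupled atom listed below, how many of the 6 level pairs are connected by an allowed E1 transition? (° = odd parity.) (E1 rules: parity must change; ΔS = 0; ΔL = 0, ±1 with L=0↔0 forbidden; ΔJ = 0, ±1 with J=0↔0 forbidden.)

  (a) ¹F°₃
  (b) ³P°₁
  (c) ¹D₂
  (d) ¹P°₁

2

(a)–(b): forbidden (parity, ΔS, ΔL, ΔJ).
(a)–(c): allowed.
(a)–(d): forbidden (parity, ΔL, ΔJ).
(b)–(c): forbidden (ΔS).
(b)–(d): forbidden (parity, ΔS).
(c)–(d): allowed.
Allowed pairs: 2 of 6.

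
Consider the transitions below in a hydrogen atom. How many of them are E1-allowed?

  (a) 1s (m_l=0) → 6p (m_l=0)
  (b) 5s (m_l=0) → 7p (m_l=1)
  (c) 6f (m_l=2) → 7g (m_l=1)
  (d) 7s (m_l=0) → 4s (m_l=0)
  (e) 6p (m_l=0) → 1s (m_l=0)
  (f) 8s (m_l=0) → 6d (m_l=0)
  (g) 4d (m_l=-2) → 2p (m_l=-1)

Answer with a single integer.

(a) allowed
(b) allowed
(c) allowed
(d) forbidden — Δl = +0 (E1 requires Δl = ±1)
(e) allowed
(f) forbidden — Δl = +2 (E1 requires Δl = ±1)
(g) allowed
Total allowed: 5 of 7.

5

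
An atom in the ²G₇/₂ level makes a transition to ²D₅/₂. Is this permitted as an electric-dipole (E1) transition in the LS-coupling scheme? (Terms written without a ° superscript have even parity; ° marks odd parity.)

forbidden

ΔS = 0: S: 1/2 → 1/2 — ok.
ΔL = 0, ±1 (not L=0↔0): L: 4 → 2, ΔL = -2 — fails.
ΔJ = 0, ±1 (not J=0↔0): J: 7/2 → 5/2, ΔJ = -1 — ok.
Parity must change: even → even — fails.
Rule(s) violated: parity, ΔL.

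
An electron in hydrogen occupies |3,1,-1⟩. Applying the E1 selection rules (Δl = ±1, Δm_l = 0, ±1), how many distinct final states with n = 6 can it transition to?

E1 requires Δl = ±1, so l_f ∈ {0, 2}; with 0 ≤ l_f ≤ n_f−1 = 5, the allowed l_f values are {0, 2}.
For l_f = 0: m_f ∈ {m_i−1, m_i, m_i+1} ∩ [−0, 0] = {0} → 1 state.
For l_f = 2: m_f ∈ {m_i−1, m_i, m_i+1} ∩ [−2, 2] = {-2, -1, 0} → 3 states.
Total: 4.

4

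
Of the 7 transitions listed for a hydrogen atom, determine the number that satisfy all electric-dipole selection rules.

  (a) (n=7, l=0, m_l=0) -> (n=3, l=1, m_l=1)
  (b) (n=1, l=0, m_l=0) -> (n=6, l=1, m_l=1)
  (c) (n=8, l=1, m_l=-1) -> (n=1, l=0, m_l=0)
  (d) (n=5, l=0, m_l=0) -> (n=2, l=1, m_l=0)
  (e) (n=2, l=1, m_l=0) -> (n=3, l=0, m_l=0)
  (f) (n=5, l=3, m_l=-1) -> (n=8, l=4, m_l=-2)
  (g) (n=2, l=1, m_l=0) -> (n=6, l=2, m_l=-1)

(a) allowed
(b) allowed
(c) allowed
(d) allowed
(e) allowed
(f) allowed
(g) allowed
Total allowed: 7 of 7.

7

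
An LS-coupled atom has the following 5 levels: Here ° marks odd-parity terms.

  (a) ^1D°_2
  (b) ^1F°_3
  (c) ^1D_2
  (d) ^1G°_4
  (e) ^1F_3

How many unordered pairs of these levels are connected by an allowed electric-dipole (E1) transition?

(a)–(b): forbidden (parity).
(a)–(c): allowed.
(a)–(d): forbidden (parity, ΔL, ΔJ).
(a)–(e): allowed.
(b)–(c): allowed.
(b)–(d): forbidden (parity).
(b)–(e): allowed.
(c)–(d): forbidden (ΔL, ΔJ).
(c)–(e): forbidden (parity).
(d)–(e): allowed.
Allowed pairs: 5 of 10.

5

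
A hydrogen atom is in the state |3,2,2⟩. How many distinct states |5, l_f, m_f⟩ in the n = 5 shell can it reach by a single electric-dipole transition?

E1 requires Δl = ±1, so l_f ∈ {1, 3}; with 0 ≤ l_f ≤ n_f−1 = 4, the allowed l_f values are {1, 3}.
For l_f = 1: m_f ∈ {m_i−1, m_i, m_i+1} ∩ [−1, 1] = {1} → 1 state.
For l_f = 3: m_f ∈ {m_i−1, m_i, m_i+1} ∩ [−3, 3] = {1, 2, 3} → 3 states.
Total: 4.

4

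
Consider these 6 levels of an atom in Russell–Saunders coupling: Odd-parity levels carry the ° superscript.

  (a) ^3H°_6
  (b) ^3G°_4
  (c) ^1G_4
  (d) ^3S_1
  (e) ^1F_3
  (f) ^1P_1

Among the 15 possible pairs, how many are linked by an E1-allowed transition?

0

(a)–(b): forbidden (parity, ΔJ).
(a)–(c): forbidden (ΔS, ΔJ).
(a)–(d): forbidden (ΔL, ΔJ).
(a)–(e): forbidden (ΔS, ΔL, ΔJ).
(a)–(f): forbidden (ΔS, ΔL, ΔJ).
(b)–(c): forbidden (ΔS).
(b)–(d): forbidden (ΔL, ΔJ).
(b)–(e): forbidden (ΔS).
(b)–(f): forbidden (ΔS, ΔL, ΔJ).
(c)–(d): forbidden (parity, ΔS, ΔL, ΔJ).
(c)–(e): forbidden (parity).
(c)–(f): forbidden (parity, ΔL, ΔJ).
(d)–(e): forbidden (parity, ΔS, ΔL, ΔJ).
(d)–(f): forbidden (parity, ΔS).
(e)–(f): forbidden (parity, ΔL, ΔJ).
Allowed pairs: 0 of 15.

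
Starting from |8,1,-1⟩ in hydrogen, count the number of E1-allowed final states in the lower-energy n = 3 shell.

E1 requires Δl = ±1, so l_f ∈ {0, 2}; with 0 ≤ l_f ≤ n_f−1 = 2, the allowed l_f values are {0, 2}.
For l_f = 0: m_f ∈ {m_i−1, m_i, m_i+1} ∩ [−0, 0] = {0} → 1 state.
For l_f = 2: m_f ∈ {m_i−1, m_i, m_i+1} ∩ [−2, 2] = {-2, -1, 0} → 3 states.
Total: 4.

4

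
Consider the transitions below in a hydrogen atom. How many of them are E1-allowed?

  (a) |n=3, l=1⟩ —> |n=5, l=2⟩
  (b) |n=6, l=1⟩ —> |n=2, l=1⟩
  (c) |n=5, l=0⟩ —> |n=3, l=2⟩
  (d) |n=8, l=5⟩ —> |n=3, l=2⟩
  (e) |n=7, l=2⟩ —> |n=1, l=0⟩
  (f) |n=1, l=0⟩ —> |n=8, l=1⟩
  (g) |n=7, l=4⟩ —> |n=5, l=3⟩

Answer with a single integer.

3

(a) allowed
(b) forbidden — Δl = +0 (E1 requires Δl = ±1)
(c) forbidden — Δl = +2 (E1 requires Δl = ±1)
(d) forbidden — Δl = -3 (E1 requires Δl = ±1)
(e) forbidden — Δl = -2 (E1 requires Δl = ±1)
(f) allowed
(g) allowed
Total allowed: 3 of 7.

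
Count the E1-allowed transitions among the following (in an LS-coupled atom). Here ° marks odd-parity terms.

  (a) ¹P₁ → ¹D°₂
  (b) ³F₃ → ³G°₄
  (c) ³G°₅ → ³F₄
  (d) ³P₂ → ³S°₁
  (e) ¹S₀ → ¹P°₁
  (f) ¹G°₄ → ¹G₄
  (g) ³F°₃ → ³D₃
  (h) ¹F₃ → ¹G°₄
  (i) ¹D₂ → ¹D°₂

(a) allowed
(b) allowed
(c) allowed
(d) allowed
(e) allowed
(f) allowed
(g) allowed
(h) allowed
(i) allowed
Total allowed: 9 of 9.

9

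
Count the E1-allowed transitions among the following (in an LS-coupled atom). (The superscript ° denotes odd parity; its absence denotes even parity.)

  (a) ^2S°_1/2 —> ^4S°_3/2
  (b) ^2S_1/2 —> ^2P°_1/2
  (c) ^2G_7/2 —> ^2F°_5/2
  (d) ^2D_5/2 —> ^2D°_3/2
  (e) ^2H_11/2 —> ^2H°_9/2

(a) forbidden (parity, ΔS, ΔL fail)
(b) allowed
(c) allowed
(d) allowed
(e) allowed
Total allowed: 4 of 5.

4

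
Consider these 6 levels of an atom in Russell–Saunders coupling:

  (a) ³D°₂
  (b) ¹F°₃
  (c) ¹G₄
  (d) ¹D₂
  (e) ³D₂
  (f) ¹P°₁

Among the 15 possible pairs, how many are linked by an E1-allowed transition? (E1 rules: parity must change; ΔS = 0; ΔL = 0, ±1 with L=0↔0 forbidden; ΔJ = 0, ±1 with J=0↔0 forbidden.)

(a)–(b): forbidden (parity, ΔS).
(a)–(c): forbidden (ΔS, ΔL, ΔJ).
(a)–(d): forbidden (ΔS).
(a)–(e): allowed.
(a)–(f): forbidden (parity, ΔS).
(b)–(c): allowed.
(b)–(d): allowed.
(b)–(e): forbidden (ΔS).
(b)–(f): forbidden (parity, ΔL, ΔJ).
(c)–(d): forbidden (parity, ΔL, ΔJ).
(c)–(e): forbidden (parity, ΔS, ΔL, ΔJ).
(c)–(f): forbidden (ΔL, ΔJ).
(d)–(e): forbidden (parity, ΔS).
(d)–(f): allowed.
(e)–(f): forbidden (ΔS).
Allowed pairs: 4 of 15.

4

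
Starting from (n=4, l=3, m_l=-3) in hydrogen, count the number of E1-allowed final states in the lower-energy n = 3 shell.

E1 requires Δl = ±1, so l_f ∈ {2, 4}; with 0 ≤ l_f ≤ n_f−1 = 2, the allowed l_f values are {2}.
For l_f = 2: m_f ∈ {m_i−1, m_i, m_i+1} ∩ [−2, 2] = {-2} → 1 state.
Total: 1.

1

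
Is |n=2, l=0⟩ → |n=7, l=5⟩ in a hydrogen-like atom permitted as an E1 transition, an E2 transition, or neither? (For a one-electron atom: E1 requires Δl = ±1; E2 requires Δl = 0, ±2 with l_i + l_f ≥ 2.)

Δl = 5 − 0 = +5; l_i + l_f = 5.
E1 (Δl = ±1): not satisfied.
E2 (Δl = 0,±2, l_i+l_f ≥ 2): not satisfied.

neither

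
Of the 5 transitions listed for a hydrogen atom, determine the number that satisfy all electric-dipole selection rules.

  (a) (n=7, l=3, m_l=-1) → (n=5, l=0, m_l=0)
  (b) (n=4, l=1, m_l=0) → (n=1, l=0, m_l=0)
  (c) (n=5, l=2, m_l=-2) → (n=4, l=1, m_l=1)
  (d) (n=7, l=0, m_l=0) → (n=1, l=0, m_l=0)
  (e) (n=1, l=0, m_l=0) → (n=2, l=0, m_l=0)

1

(a) forbidden — Δl = -3 (E1 requires Δl = ±1)
(b) allowed
(c) forbidden — Δm_l = +3 (E1 requires Δm_l = 0, ±1)
(d) forbidden — Δl = +0 (E1 requires Δl = ±1)
(e) forbidden — Δl = +0 (E1 requires Δl = ±1)
Total allowed: 1 of 5.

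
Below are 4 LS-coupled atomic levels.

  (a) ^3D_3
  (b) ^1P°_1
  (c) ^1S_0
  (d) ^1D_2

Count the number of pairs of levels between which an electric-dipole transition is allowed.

(a)–(b): forbidden (ΔS, ΔJ).
(a)–(c): forbidden (parity, ΔS, ΔL, ΔJ).
(a)–(d): forbidden (parity, ΔS).
(b)–(c): allowed.
(b)–(d): allowed.
(c)–(d): forbidden (parity, ΔL, ΔJ).
Allowed pairs: 2 of 6.

2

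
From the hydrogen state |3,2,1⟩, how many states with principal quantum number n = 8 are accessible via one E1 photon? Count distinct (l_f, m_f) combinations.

E1 requires Δl = ±1, so l_f ∈ {1, 3}; with 0 ≤ l_f ≤ n_f−1 = 7, the allowed l_f values are {1, 3}.
For l_f = 1: m_f ∈ {m_i−1, m_i, m_i+1} ∩ [−1, 1] = {0, 1} → 2 states.
For l_f = 3: m_f ∈ {m_i−1, m_i, m_i+1} ∩ [−3, 3] = {0, 1, 2} → 3 states.
Total: 5.

5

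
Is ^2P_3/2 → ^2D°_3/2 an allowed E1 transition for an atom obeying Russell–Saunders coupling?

Initial level: S=1/2, L=1, J=3/2, parity even. Final level: S=1/2, L=2, J=3/2, parity odd.
Parity must change: even → odd — ok.
ΔS = 0: S: 1/2 → 1/2 — ok.
ΔL = 0, ±1 (not L=0↔0): L: 1 → 2, ΔL = +1 — ok.
ΔJ = 0, ±1 (not J=0↔0): J: 3/2 → 3/2, ΔJ = +0 — ok.
All four E1 rules are satisfied.

allowed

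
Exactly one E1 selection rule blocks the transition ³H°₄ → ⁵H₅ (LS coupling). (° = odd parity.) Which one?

the ΔS = 0 rule

Initial level: S=1, L=5, J=4, parity odd. Final level: S=2, L=5, J=5, parity even.
Parity must change: odd → even — ok.
ΔS = 0: S: 1 → 2 — fails.
ΔL = 0, ±1 (not L=0↔0): L: 5 → 5, ΔL = +0 — ok.
ΔJ = 0, ±1 (not J=0↔0): J: 4 → 5, ΔJ = +1 — ok.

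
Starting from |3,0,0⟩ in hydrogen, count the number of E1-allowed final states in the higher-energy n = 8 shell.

3

E1 requires Δl = ±1, so l_f ∈ {-1, 1}; with 0 ≤ l_f ≤ n_f−1 = 7, the allowed l_f values are {1}.
For l_f = 1: m_f ∈ {m_i−1, m_i, m_i+1} ∩ [−1, 1] = {-1, 0, 1} → 3 states.
Total: 3.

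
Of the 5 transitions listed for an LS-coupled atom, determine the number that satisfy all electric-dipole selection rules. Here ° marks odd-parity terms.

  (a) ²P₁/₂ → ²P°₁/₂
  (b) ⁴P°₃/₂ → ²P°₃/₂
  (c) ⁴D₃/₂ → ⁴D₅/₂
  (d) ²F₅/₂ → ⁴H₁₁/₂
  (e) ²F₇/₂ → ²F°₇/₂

2

(a) allowed
(b) forbidden (parity, ΔS fail)
(c) forbidden (parity fails)
(d) forbidden (parity, ΔS, ΔL, ΔJ fail)
(e) allowed
Total allowed: 2 of 5.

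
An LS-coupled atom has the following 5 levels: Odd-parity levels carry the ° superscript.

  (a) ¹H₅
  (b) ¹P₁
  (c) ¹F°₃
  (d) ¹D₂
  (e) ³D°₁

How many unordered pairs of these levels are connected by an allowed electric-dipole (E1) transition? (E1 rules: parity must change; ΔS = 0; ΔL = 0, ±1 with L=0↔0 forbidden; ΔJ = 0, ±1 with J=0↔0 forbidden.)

1

(a)–(b): forbidden (parity, ΔL, ΔJ).
(a)–(c): forbidden (ΔL, ΔJ).
(a)–(d): forbidden (parity, ΔL, ΔJ).
(a)–(e): forbidden (ΔS, ΔL, ΔJ).
(b)–(c): forbidden (ΔL, ΔJ).
(b)–(d): forbidden (parity).
(b)–(e): forbidden (ΔS).
(c)–(d): allowed.
(c)–(e): forbidden (parity, ΔS, ΔJ).
(d)–(e): forbidden (ΔS).
Allowed pairs: 1 of 10.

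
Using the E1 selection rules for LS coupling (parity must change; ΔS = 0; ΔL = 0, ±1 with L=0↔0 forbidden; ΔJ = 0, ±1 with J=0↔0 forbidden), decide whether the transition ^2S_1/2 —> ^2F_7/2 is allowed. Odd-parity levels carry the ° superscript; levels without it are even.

forbidden

Reading off the term symbols: S 1/2→1/2, L 0→3, J 1/2→7/2, parity even→even.
ΔJ = 0, ±1 (not J=0↔0): J: 1/2 → 7/2, ΔJ = +3 — fails.
Parity must change: even → even — fails.
ΔS = 0: S: 1/2 → 1/2 — ok.
ΔL = 0, ±1 (not L=0↔0): L: 0 → 3, ΔL = +3 — fails.
Rule(s) violated: parity, ΔL, ΔJ.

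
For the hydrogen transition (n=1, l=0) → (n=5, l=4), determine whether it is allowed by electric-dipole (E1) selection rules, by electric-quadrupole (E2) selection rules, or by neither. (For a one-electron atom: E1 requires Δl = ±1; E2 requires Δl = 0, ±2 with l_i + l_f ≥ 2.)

Δl = 4 − 0 = +4; l_i + l_f = 4.
E1 (Δl = ±1): not satisfied.
E2 (Δl = 0,±2, l_i+l_f ≥ 2): not satisfied.

neither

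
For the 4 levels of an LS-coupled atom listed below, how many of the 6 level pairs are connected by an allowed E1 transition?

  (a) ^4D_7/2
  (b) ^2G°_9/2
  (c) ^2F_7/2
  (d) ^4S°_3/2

1

(a)–(b): forbidden (ΔS, ΔL).
(a)–(c): forbidden (parity, ΔS).
(a)–(d): forbidden (ΔL, ΔJ).
(b)–(c): allowed.
(b)–(d): forbidden (parity, ΔS, ΔL, ΔJ).
(c)–(d): forbidden (ΔS, ΔL, ΔJ).
Allowed pairs: 1 of 6.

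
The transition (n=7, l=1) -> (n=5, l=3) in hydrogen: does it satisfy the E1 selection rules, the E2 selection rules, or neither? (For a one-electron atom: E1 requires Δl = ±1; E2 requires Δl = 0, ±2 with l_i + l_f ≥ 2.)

E2

Δl = 3 − 1 = +2; l_i + l_f = 4.
E1 (Δl = ±1): not satisfied.
E2 (Δl = 0,±2, l_i+l_f ≥ 2): satisfied.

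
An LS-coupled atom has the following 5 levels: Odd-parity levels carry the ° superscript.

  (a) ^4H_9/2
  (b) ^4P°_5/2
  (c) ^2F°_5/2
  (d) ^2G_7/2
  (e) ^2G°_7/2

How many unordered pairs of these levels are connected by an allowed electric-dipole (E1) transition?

2

(a)–(b): forbidden (ΔL, ΔJ).
(a)–(c): forbidden (ΔS, ΔL, ΔJ).
(a)–(d): forbidden (parity, ΔS).
(a)–(e): forbidden (ΔS).
(b)–(c): forbidden (parity, ΔS, ΔL).
(b)–(d): forbidden (ΔS, ΔL).
(b)–(e): forbidden (parity, ΔS, ΔL).
(c)–(d): allowed.
(c)–(e): forbidden (parity).
(d)–(e): allowed.
Allowed pairs: 2 of 10.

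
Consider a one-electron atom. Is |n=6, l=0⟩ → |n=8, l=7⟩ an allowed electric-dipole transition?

forbidden

Δl = 7 − 0 = +7; the E1 rule Δl = ±1 is fails.
The transition is electric-dipole forbidden.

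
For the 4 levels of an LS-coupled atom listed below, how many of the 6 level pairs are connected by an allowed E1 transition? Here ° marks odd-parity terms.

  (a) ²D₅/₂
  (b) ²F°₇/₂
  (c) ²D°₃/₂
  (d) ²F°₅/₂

3

(a)–(b): allowed.
(a)–(c): allowed.
(a)–(d): allowed.
(b)–(c): forbidden (parity, ΔJ).
(b)–(d): forbidden (parity).
(c)–(d): forbidden (parity).
Allowed pairs: 3 of 6.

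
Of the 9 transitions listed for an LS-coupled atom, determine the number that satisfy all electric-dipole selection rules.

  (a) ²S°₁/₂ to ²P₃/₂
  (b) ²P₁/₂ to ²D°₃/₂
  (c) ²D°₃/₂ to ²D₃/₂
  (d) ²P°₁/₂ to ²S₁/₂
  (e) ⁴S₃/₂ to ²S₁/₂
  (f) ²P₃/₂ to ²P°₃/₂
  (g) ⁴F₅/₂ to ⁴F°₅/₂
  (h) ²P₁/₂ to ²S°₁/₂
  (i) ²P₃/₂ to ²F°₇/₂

(a) allowed
(b) allowed
(c) allowed
(d) allowed
(e) forbidden (parity, ΔS, ΔL fail)
(f) allowed
(g) allowed
(h) allowed
(i) forbidden (ΔL, ΔJ fail)
Total allowed: 7 of 9.

7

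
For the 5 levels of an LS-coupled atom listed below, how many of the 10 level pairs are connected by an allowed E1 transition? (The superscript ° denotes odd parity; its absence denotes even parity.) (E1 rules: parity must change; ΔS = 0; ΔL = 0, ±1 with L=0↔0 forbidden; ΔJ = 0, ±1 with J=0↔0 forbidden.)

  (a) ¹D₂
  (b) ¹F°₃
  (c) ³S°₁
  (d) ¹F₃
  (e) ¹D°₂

4

(a)–(b): allowed.
(a)–(c): forbidden (ΔS, ΔL).
(a)–(d): forbidden (parity).
(a)–(e): allowed.
(b)–(c): forbidden (parity, ΔS, ΔL, ΔJ).
(b)–(d): allowed.
(b)–(e): forbidden (parity).
(c)–(d): forbidden (ΔS, ΔL, ΔJ).
(c)–(e): forbidden (parity, ΔS, ΔL).
(d)–(e): allowed.
Allowed pairs: 4 of 10.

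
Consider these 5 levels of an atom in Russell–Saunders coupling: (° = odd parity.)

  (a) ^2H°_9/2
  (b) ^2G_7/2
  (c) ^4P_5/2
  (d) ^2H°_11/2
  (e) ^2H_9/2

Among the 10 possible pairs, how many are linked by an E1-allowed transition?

(a)–(b): allowed.
(a)–(c): forbidden (ΔS, ΔL, ΔJ).
(a)–(d): forbidden (parity).
(a)–(e): allowed.
(b)–(c): forbidden (parity, ΔS, ΔL).
(b)–(d): forbidden (ΔJ).
(b)–(e): forbidden (parity).
(c)–(d): forbidden (ΔS, ΔL, ΔJ).
(c)–(e): forbidden (parity, ΔS, ΔL, ΔJ).
(d)–(e): allowed.
Allowed pairs: 3 of 10.

3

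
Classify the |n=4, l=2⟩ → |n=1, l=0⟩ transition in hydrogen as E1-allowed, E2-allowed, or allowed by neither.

E2

Δl = 0 − 2 = -2; l_i + l_f = 2.
E1 (Δl = ±1): not satisfied.
E2 (Δl = 0,±2, l_i+l_f ≥ 2): satisfied.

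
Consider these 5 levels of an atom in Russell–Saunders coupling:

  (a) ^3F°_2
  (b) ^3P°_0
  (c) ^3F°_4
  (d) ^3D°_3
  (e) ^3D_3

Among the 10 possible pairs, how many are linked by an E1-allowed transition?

(a)–(b): forbidden (parity, ΔL, ΔJ).
(a)–(c): forbidden (parity, ΔJ).
(a)–(d): forbidden (parity).
(a)–(e): allowed.
(b)–(c): forbidden (parity, ΔL, ΔJ).
(b)–(d): forbidden (parity, ΔJ).
(b)–(e): forbidden (ΔJ).
(c)–(d): forbidden (parity).
(c)–(e): allowed.
(d)–(e): allowed.
Allowed pairs: 3 of 10.

3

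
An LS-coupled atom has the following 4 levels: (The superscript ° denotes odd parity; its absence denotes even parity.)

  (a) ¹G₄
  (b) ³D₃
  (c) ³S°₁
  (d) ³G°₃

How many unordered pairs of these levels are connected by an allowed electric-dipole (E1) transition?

(a)–(b): forbidden (parity, ΔS, ΔL).
(a)–(c): forbidden (ΔS, ΔL, ΔJ).
(a)–(d): forbidden (ΔS).
(b)–(c): forbidden (ΔL, ΔJ).
(b)–(d): forbidden (ΔL).
(c)–(d): forbidden (parity, ΔL, ΔJ).
Allowed pairs: 0 of 6.

0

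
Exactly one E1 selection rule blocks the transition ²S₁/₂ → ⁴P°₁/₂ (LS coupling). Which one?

Reading off the term symbols: S 1/2→3/2, L 0→1, J 1/2→1/2, parity even→odd.
Parity must change: even → odd — satisfied.
ΔS = 0: S: 1/2 → 3/2 — violated.
ΔL = 0, ±1 (not L=0↔0): L: 0 → 1, ΔL = +1 — satisfied.
ΔJ = 0, ±1 (not J=0↔0): J: 1/2 → 1/2, ΔJ = +0 — satisfied.

the ΔS = 0 rule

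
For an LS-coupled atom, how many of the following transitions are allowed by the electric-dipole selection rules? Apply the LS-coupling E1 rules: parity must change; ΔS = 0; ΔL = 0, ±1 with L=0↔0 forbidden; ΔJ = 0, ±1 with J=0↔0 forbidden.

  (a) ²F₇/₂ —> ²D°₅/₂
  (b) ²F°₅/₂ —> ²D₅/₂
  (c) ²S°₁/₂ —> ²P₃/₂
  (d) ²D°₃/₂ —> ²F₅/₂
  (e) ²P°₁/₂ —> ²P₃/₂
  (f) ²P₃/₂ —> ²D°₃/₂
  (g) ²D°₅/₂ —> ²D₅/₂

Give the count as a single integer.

7

(a) allowed
(b) allowed
(c) allowed
(d) allowed
(e) allowed
(f) allowed
(g) allowed
Total allowed: 7 of 7.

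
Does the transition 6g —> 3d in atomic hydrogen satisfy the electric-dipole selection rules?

forbidden

Initial l = 4, final l = 2, so Δl = -2. E1 requires Δl = ±1: fails.
The transition is electric-dipole forbidden.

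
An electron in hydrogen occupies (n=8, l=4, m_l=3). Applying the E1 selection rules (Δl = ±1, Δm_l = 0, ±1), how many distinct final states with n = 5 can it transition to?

2

E1 requires Δl = ±1, so l_f ∈ {3, 5}; with 0 ≤ l_f ≤ n_f−1 = 4, the allowed l_f values are {3}.
For l_f = 3: m_f ∈ {m_i−1, m_i, m_i+1} ∩ [−3, 3] = {2, 3} → 2 states.
Total: 2.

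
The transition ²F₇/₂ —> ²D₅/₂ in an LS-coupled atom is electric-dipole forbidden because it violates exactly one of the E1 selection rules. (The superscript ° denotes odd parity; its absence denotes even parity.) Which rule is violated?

parity

Parity must change: even → even — fails.
ΔS = 0: S: 1/2 → 1/2 — passes.
ΔL = 0, ±1 (not L=0↔0): L: 3 → 2, ΔL = -1 — passes.
ΔJ = 0, ±1 (not J=0↔0): J: 7/2 → 5/2, ΔJ = -1 — passes.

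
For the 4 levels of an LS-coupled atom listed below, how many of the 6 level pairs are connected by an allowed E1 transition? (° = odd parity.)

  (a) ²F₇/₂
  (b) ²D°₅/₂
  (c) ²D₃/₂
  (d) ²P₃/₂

(a)–(b): allowed.
(a)–(c): forbidden (parity, ΔJ).
(a)–(d): forbidden (parity, ΔL, ΔJ).
(b)–(c): allowed.
(b)–(d): allowed.
(c)–(d): forbidden (parity).
Allowed pairs: 3 of 6.

3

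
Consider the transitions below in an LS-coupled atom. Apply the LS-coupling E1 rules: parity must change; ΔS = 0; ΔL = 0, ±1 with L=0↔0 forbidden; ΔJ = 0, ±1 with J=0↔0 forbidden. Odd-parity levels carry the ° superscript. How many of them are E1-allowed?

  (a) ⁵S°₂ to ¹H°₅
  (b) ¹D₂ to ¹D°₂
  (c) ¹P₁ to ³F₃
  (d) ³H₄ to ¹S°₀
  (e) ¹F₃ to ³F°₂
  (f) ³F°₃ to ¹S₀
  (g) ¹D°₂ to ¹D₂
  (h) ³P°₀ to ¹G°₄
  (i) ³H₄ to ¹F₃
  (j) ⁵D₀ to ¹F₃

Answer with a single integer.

2

(a) forbidden (parity, ΔS, ΔL, ΔJ fail)
(b) allowed
(c) forbidden (parity, ΔS, ΔL, ΔJ fail)
(d) forbidden (ΔS, ΔL, ΔJ fail)
(e) forbidden (ΔS fails)
(f) forbidden (ΔS, ΔL, ΔJ fail)
(g) allowed
(h) forbidden (parity, ΔS, ΔL, ΔJ fail)
(i) forbidden (parity, ΔS, ΔL fail)
(j) forbidden (parity, ΔS, ΔJ fail)
Total allowed: 2 of 10.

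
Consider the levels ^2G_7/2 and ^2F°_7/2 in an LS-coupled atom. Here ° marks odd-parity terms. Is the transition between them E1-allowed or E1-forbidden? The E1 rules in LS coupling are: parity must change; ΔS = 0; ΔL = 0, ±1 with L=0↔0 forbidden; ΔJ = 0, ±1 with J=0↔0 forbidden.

allowed

Initial level: S=1/2, L=4, J=7/2, parity even. Final level: S=1/2, L=3, J=7/2, parity odd.
Parity must change: even → odd — passes.
ΔS = 0: S: 1/2 → 1/2 — passes.
ΔL = 0, ±1 (not L=0↔0): L: 4 → 3, ΔL = -1 — passes.
ΔJ = 0, ±1 (not J=0↔0): J: 7/2 → 7/2, ΔJ = +0 — passes.
All four E1 rules are satisfied.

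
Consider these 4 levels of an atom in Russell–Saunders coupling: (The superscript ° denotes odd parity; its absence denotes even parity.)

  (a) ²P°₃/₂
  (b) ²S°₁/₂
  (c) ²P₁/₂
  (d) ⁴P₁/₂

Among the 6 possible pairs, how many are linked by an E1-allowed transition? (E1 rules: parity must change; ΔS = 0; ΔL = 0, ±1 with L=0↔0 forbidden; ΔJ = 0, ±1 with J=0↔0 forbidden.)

(a)–(b): forbidden (parity).
(a)–(c): allowed.
(a)–(d): forbidden (ΔS).
(b)–(c): allowed.
(b)–(d): forbidden (ΔS).
(c)–(d): forbidden (parity, ΔS).
Allowed pairs: 2 of 6.

2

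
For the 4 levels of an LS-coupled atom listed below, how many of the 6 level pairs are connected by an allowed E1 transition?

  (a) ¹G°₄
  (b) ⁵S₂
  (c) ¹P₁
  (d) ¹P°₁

(a)–(b): forbidden (ΔS, ΔL, ΔJ).
(a)–(c): forbidden (ΔL, ΔJ).
(a)–(d): forbidden (parity, ΔL, ΔJ).
(b)–(c): forbidden (parity, ΔS).
(b)–(d): forbidden (ΔS).
(c)–(d): allowed.
Allowed pairs: 1 of 6.

1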